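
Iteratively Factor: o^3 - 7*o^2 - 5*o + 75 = (o - 5)*(o^2 - 2*o - 15) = (o - 5)^2*(o + 3)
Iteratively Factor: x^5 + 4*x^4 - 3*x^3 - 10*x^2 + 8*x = (x - 1)*(x^4 + 5*x^3 + 2*x^2 - 8*x) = (x - 1)*(x + 4)*(x^3 + x^2 - 2*x) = (x - 1)^2*(x + 4)*(x^2 + 2*x) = (x - 1)^2*(x + 2)*(x + 4)*(x)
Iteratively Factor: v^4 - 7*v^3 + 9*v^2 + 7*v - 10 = (v - 5)*(v^3 - 2*v^2 - v + 2) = (v - 5)*(v + 1)*(v^2 - 3*v + 2) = (v - 5)*(v - 2)*(v + 1)*(v - 1)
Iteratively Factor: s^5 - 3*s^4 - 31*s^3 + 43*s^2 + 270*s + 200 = (s - 5)*(s^4 + 2*s^3 - 21*s^2 - 62*s - 40) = (s - 5)*(s + 2)*(s^3 - 21*s - 20) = (s - 5)*(s + 2)*(s + 4)*(s^2 - 4*s - 5) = (s - 5)^2*(s + 2)*(s + 4)*(s + 1)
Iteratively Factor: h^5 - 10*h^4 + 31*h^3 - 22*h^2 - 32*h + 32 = (h - 4)*(h^4 - 6*h^3 + 7*h^2 + 6*h - 8) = (h - 4)*(h - 2)*(h^3 - 4*h^2 - h + 4) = (h - 4)*(h - 2)*(h - 1)*(h^2 - 3*h - 4) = (h - 4)^2*(h - 2)*(h - 1)*(h + 1)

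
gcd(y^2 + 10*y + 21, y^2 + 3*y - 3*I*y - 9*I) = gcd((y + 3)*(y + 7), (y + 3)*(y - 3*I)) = y + 3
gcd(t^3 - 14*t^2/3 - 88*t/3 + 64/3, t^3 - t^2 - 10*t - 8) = 1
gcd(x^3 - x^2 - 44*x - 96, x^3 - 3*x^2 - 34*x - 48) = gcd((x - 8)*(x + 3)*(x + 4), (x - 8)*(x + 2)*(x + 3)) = x^2 - 5*x - 24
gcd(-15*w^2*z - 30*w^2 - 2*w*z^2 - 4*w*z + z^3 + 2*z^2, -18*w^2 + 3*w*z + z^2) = 1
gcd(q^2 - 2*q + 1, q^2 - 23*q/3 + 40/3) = 1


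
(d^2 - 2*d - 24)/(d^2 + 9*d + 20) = (d - 6)/(d + 5)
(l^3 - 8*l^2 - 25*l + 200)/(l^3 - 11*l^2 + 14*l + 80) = (l + 5)/(l + 2)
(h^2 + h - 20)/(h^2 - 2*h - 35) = (h - 4)/(h - 7)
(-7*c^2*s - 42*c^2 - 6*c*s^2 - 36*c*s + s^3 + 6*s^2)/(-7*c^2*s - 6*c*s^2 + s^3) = (s + 6)/s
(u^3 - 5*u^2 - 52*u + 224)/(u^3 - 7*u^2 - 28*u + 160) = (u + 7)/(u + 5)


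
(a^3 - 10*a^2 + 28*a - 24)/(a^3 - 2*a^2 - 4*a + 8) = (a - 6)/(a + 2)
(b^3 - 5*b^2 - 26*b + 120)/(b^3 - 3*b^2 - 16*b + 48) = (b^2 - b - 30)/(b^2 + b - 12)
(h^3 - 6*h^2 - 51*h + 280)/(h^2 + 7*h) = h - 13 + 40/h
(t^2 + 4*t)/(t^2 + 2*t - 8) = t/(t - 2)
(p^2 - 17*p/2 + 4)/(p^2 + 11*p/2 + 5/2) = (2*p^2 - 17*p + 8)/(2*p^2 + 11*p + 5)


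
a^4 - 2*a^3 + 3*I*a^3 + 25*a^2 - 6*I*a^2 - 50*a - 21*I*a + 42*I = (a - 2)*(a - 3*I)*(a - I)*(a + 7*I)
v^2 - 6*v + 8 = (v - 4)*(v - 2)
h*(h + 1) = h^2 + h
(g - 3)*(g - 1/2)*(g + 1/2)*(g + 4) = g^4 + g^3 - 49*g^2/4 - g/4 + 3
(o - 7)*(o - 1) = o^2 - 8*o + 7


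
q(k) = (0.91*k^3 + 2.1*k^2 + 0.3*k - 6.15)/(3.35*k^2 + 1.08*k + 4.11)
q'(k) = (-6.7*k - 1.08)*(0.91*k^3 + 2.1*k^2 + 0.3*k - 6.15)/(3.35*k^2 + 1.08*k + 4.11)^2 + (2.73*k^2 + 4.2*k + 0.3)/(3.35*k^2 + 1.08*k + 4.11)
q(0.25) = -1.29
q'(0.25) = 1.11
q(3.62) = 1.26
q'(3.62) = 0.37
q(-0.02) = -1.51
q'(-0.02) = 0.40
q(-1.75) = -0.41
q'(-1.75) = -0.24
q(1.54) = 0.19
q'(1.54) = 0.81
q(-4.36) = -0.68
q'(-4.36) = 0.23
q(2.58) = 0.83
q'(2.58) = 0.48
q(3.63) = 1.27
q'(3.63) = 0.37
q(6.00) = 2.04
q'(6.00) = 0.30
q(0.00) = -1.50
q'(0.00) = 0.47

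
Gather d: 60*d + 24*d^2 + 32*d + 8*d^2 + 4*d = 32*d^2 + 96*d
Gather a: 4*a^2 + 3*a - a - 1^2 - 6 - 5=4*a^2 + 2*a - 12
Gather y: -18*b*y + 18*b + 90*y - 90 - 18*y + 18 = 18*b + y*(72 - 18*b) - 72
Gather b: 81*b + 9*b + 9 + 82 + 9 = 90*b + 100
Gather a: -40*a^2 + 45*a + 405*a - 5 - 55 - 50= -40*a^2 + 450*a - 110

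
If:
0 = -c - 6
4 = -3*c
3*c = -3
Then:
No Solution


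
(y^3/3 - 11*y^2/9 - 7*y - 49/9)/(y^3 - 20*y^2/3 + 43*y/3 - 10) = (3*y^3 - 11*y^2 - 63*y - 49)/(3*(3*y^3 - 20*y^2 + 43*y - 30))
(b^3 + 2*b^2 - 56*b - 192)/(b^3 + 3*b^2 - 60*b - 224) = (b + 6)/(b + 7)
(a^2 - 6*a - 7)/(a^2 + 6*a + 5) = (a - 7)/(a + 5)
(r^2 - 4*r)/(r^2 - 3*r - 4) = r/(r + 1)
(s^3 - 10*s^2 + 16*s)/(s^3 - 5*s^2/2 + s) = 2*(s - 8)/(2*s - 1)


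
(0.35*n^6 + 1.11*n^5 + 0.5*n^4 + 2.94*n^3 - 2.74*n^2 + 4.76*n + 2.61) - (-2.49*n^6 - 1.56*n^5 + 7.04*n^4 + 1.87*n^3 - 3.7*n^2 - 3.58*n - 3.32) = 2.84*n^6 + 2.67*n^5 - 6.54*n^4 + 1.07*n^3 + 0.96*n^2 + 8.34*n + 5.93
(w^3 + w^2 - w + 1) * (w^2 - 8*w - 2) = w^5 - 7*w^4 - 11*w^3 + 7*w^2 - 6*w - 2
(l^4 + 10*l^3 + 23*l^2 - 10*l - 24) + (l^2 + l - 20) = l^4 + 10*l^3 + 24*l^2 - 9*l - 44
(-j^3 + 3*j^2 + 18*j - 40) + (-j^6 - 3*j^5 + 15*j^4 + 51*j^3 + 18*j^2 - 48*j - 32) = -j^6 - 3*j^5 + 15*j^4 + 50*j^3 + 21*j^2 - 30*j - 72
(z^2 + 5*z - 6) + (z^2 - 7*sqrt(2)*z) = 2*z^2 - 7*sqrt(2)*z + 5*z - 6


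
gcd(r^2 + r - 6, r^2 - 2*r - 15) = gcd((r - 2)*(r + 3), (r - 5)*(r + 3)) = r + 3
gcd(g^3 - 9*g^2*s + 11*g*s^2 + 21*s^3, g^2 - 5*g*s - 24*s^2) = 1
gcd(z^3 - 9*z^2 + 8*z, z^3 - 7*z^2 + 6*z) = z^2 - z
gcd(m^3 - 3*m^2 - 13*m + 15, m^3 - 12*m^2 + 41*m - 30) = m^2 - 6*m + 5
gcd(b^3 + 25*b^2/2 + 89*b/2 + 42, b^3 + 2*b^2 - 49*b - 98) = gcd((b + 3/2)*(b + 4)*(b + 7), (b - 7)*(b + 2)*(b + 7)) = b + 7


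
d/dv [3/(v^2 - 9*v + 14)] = 3*(9 - 2*v)/(v^2 - 9*v + 14)^2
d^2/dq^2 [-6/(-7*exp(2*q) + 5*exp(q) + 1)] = 6*((5 - 28*exp(q))*(-7*exp(2*q) + 5*exp(q) + 1) - 2*(14*exp(q) - 5)^2*exp(q))*exp(q)/(-7*exp(2*q) + 5*exp(q) + 1)^3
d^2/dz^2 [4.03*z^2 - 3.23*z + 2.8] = 8.06000000000000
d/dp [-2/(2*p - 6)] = (p - 3)^(-2)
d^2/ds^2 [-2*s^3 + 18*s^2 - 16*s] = 36 - 12*s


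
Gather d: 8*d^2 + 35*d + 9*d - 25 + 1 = 8*d^2 + 44*d - 24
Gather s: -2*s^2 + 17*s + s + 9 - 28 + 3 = -2*s^2 + 18*s - 16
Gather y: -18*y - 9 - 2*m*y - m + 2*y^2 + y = -m + 2*y^2 + y*(-2*m - 17) - 9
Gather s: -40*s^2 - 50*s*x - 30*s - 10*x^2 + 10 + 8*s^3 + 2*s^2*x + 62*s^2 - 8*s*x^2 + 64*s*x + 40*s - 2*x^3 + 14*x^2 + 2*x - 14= 8*s^3 + s^2*(2*x + 22) + s*(-8*x^2 + 14*x + 10) - 2*x^3 + 4*x^2 + 2*x - 4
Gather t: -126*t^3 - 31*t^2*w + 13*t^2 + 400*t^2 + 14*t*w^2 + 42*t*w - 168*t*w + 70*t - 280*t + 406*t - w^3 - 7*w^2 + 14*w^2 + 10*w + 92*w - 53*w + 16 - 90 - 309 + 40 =-126*t^3 + t^2*(413 - 31*w) + t*(14*w^2 - 126*w + 196) - w^3 + 7*w^2 + 49*w - 343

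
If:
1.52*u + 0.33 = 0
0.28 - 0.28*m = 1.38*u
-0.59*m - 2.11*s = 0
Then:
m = 2.07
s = -0.58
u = -0.22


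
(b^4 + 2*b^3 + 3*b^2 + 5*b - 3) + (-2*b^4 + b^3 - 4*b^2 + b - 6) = -b^4 + 3*b^3 - b^2 + 6*b - 9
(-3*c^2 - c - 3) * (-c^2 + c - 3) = 3*c^4 - 2*c^3 + 11*c^2 + 9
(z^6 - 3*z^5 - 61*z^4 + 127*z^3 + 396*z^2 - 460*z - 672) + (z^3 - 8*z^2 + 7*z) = z^6 - 3*z^5 - 61*z^4 + 128*z^3 + 388*z^2 - 453*z - 672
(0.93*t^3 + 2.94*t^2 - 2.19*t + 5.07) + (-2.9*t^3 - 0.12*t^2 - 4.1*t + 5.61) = -1.97*t^3 + 2.82*t^2 - 6.29*t + 10.68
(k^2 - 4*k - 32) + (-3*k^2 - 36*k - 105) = -2*k^2 - 40*k - 137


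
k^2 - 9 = (k - 3)*(k + 3)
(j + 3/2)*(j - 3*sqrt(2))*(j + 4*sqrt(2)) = j^3 + sqrt(2)*j^2 + 3*j^2/2 - 24*j + 3*sqrt(2)*j/2 - 36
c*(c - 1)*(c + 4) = c^3 + 3*c^2 - 4*c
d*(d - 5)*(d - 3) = d^3 - 8*d^2 + 15*d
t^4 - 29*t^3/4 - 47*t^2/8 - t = t*(t - 8)*(t + 1/4)*(t + 1/2)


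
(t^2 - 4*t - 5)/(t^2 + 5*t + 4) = (t - 5)/(t + 4)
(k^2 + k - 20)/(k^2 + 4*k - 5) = (k - 4)/(k - 1)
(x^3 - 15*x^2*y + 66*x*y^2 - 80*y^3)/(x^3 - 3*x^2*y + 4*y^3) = (x^2 - 13*x*y + 40*y^2)/(x^2 - x*y - 2*y^2)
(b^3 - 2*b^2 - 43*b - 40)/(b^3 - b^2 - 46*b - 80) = (b + 1)/(b + 2)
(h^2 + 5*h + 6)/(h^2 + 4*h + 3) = (h + 2)/(h + 1)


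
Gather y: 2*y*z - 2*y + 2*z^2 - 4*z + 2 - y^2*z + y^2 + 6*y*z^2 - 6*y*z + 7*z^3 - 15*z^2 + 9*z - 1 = y^2*(1 - z) + y*(6*z^2 - 4*z - 2) + 7*z^3 - 13*z^2 + 5*z + 1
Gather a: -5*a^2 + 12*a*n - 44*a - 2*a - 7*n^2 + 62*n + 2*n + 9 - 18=-5*a^2 + a*(12*n - 46) - 7*n^2 + 64*n - 9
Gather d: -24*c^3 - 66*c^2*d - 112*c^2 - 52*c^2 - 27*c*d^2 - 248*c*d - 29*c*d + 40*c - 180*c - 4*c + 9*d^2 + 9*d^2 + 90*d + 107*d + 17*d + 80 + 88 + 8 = -24*c^3 - 164*c^2 - 144*c + d^2*(18 - 27*c) + d*(-66*c^2 - 277*c + 214) + 176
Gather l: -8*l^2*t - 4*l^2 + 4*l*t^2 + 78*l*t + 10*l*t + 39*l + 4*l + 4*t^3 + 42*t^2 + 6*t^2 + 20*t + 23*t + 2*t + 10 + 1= l^2*(-8*t - 4) + l*(4*t^2 + 88*t + 43) + 4*t^3 + 48*t^2 + 45*t + 11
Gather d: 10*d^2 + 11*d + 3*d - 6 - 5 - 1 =10*d^2 + 14*d - 12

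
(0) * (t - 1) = 0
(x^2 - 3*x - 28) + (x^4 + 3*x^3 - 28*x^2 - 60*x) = x^4 + 3*x^3 - 27*x^2 - 63*x - 28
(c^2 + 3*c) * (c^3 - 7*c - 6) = c^5 + 3*c^4 - 7*c^3 - 27*c^2 - 18*c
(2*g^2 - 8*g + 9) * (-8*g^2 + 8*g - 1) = -16*g^4 + 80*g^3 - 138*g^2 + 80*g - 9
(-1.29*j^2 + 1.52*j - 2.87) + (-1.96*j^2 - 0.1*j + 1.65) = -3.25*j^2 + 1.42*j - 1.22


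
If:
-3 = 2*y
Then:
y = -3/2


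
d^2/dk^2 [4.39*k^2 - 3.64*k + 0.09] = 8.78000000000000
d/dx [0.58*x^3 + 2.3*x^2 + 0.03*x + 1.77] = 1.74*x^2 + 4.6*x + 0.03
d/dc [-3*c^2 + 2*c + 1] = 2 - 6*c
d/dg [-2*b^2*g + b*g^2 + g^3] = -2*b^2 + 2*b*g + 3*g^2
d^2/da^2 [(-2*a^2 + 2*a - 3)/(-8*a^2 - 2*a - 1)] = 4*(-80*a^3 + 264*a^2 + 96*a - 3)/(512*a^6 + 384*a^5 + 288*a^4 + 104*a^3 + 36*a^2 + 6*a + 1)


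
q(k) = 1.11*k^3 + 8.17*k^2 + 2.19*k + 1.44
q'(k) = 3.33*k^2 + 16.34*k + 2.19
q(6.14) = 579.83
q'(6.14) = 228.06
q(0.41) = 3.79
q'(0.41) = 9.45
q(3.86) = 195.46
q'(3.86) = 114.88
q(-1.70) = 15.87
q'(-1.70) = -15.96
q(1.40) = 23.57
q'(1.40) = 31.59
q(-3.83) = 50.54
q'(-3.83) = -11.54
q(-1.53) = 13.24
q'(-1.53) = -15.02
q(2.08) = 51.33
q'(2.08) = 50.58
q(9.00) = 1492.11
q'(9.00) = 418.98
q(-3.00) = 38.43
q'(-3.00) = -16.86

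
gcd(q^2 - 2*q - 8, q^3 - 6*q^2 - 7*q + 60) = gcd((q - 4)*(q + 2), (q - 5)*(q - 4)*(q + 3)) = q - 4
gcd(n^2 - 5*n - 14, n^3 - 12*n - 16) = n + 2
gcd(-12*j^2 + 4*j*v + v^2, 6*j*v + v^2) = 6*j + v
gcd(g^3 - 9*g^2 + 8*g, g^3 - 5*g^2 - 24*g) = g^2 - 8*g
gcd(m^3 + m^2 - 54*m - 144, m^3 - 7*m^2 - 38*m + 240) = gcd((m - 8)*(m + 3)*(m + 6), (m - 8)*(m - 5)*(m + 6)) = m^2 - 2*m - 48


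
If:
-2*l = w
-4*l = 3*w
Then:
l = 0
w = 0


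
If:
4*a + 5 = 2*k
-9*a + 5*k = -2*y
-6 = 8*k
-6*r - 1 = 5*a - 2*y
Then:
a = -13/8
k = -3/4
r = -5/8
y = -87/16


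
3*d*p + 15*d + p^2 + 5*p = (3*d + p)*(p + 5)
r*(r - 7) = r^2 - 7*r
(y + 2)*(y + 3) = y^2 + 5*y + 6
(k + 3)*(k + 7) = k^2 + 10*k + 21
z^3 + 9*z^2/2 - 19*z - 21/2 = (z - 3)*(z + 1/2)*(z + 7)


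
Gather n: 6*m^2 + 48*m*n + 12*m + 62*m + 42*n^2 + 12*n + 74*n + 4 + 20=6*m^2 + 74*m + 42*n^2 + n*(48*m + 86) + 24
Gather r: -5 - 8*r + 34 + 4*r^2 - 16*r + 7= 4*r^2 - 24*r + 36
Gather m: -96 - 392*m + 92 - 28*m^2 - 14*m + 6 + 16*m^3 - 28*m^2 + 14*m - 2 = 16*m^3 - 56*m^2 - 392*m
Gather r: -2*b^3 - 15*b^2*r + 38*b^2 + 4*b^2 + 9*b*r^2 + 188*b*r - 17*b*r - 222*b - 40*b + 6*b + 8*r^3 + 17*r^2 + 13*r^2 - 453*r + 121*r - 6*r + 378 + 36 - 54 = -2*b^3 + 42*b^2 - 256*b + 8*r^3 + r^2*(9*b + 30) + r*(-15*b^2 + 171*b - 338) + 360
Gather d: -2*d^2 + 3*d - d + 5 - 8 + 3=-2*d^2 + 2*d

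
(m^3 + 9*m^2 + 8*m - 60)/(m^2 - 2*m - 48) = (m^2 + 3*m - 10)/(m - 8)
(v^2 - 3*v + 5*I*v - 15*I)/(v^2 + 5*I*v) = (v - 3)/v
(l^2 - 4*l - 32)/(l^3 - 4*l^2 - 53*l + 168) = (l + 4)/(l^2 + 4*l - 21)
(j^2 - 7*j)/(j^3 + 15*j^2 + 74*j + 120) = j*(j - 7)/(j^3 + 15*j^2 + 74*j + 120)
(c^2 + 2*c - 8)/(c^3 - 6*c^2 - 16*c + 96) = (c - 2)/(c^2 - 10*c + 24)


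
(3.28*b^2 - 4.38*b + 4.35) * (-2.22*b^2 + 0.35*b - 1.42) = -7.2816*b^4 + 10.8716*b^3 - 15.8476*b^2 + 7.7421*b - 6.177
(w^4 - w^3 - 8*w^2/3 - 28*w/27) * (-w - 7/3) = -w^5 - 4*w^4/3 + 5*w^3 + 196*w^2/27 + 196*w/81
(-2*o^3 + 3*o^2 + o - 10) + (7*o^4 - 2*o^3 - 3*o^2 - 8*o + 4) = 7*o^4 - 4*o^3 - 7*o - 6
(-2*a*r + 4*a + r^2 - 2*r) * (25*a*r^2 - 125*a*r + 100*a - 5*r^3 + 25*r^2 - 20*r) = -50*a^2*r^3 + 350*a^2*r^2 - 700*a^2*r + 400*a^2 + 35*a*r^4 - 245*a*r^3 + 490*a*r^2 - 280*a*r - 5*r^5 + 35*r^4 - 70*r^3 + 40*r^2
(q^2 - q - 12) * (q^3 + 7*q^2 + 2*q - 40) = q^5 + 6*q^4 - 17*q^3 - 126*q^2 + 16*q + 480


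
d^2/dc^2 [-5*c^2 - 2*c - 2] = -10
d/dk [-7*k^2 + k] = 1 - 14*k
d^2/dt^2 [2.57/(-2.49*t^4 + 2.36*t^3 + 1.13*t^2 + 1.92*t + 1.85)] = ((76.7916*t^2 - 36.3912*t - 5.8082)*(-2.49*t^4 + 2.36*t^3 + 1.13*t^2 + 1.92*t + 1.85) + 2.57*(-19.92*t^3 + 14.16*t^2 + 4.52*t + 3.84)*(-9.96*t^3 + 7.08*t^2 + 2.26*t + 1.92))/(-2.49*t^4 + 2.36*t^3 + 1.13*t^2 + 1.92*t + 1.85)^3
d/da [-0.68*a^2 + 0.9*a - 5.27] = 0.9 - 1.36*a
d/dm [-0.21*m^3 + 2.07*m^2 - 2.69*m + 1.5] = -0.63*m^2 + 4.14*m - 2.69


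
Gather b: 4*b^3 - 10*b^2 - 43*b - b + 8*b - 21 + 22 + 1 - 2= 4*b^3 - 10*b^2 - 36*b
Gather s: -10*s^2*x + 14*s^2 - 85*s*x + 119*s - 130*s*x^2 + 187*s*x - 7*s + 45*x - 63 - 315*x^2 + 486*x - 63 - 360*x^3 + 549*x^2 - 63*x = s^2*(14 - 10*x) + s*(-130*x^2 + 102*x + 112) - 360*x^3 + 234*x^2 + 468*x - 126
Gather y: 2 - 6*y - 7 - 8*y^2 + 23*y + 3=-8*y^2 + 17*y - 2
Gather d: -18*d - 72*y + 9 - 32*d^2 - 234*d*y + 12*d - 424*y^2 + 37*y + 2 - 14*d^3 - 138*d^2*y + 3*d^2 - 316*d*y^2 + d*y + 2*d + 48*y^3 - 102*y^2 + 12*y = -14*d^3 + d^2*(-138*y - 29) + d*(-316*y^2 - 233*y - 4) + 48*y^3 - 526*y^2 - 23*y + 11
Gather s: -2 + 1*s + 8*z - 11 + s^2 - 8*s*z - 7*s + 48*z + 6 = s^2 + s*(-8*z - 6) + 56*z - 7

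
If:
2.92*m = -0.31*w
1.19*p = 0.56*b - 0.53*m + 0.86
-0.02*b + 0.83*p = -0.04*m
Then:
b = -0.094440561612773*w - 1.61859410430839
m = -0.106164383561644*w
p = 0.00284067965085578*w - 0.0390022675736961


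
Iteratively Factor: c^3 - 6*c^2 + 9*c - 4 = (c - 1)*(c^2 - 5*c + 4) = (c - 1)^2*(c - 4)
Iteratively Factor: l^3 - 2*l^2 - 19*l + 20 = (l - 5)*(l^2 + 3*l - 4) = (l - 5)*(l + 4)*(l - 1)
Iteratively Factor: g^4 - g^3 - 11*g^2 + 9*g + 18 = (g - 3)*(g^3 + 2*g^2 - 5*g - 6) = (g - 3)*(g + 1)*(g^2 + g - 6) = (g - 3)*(g + 1)*(g + 3)*(g - 2)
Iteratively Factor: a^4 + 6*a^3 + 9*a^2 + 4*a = (a)*(a^3 + 6*a^2 + 9*a + 4) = a*(a + 4)*(a^2 + 2*a + 1) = a*(a + 1)*(a + 4)*(a + 1)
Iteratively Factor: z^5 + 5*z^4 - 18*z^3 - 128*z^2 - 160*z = (z - 5)*(z^4 + 10*z^3 + 32*z^2 + 32*z) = (z - 5)*(z + 4)*(z^3 + 6*z^2 + 8*z) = (z - 5)*(z + 4)^2*(z^2 + 2*z) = (z - 5)*(z + 2)*(z + 4)^2*(z)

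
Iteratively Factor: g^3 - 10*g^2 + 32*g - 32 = (g - 4)*(g^2 - 6*g + 8) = (g - 4)^2*(g - 2)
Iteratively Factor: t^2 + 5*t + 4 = (t + 1)*(t + 4)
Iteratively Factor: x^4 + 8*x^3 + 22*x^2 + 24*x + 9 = (x + 3)*(x^3 + 5*x^2 + 7*x + 3) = (x + 1)*(x + 3)*(x^2 + 4*x + 3) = (x + 1)^2*(x + 3)*(x + 3)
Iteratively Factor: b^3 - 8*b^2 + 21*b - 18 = (b - 3)*(b^2 - 5*b + 6) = (b - 3)^2*(b - 2)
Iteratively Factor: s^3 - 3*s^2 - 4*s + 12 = (s - 3)*(s^2 - 4) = (s - 3)*(s - 2)*(s + 2)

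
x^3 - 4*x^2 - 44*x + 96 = (x - 8)*(x - 2)*(x + 6)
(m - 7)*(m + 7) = m^2 - 49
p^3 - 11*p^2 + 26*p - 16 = (p - 8)*(p - 2)*(p - 1)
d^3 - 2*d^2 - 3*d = d*(d - 3)*(d + 1)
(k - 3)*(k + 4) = k^2 + k - 12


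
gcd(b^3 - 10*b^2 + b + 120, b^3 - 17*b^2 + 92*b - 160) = b^2 - 13*b + 40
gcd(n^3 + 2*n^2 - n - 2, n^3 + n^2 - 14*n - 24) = n + 2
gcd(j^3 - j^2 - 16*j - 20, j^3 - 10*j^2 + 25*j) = j - 5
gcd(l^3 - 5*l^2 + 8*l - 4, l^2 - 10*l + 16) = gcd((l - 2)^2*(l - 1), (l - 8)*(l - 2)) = l - 2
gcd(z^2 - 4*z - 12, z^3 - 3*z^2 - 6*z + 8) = z + 2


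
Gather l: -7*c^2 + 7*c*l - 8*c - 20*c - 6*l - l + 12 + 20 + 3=-7*c^2 - 28*c + l*(7*c - 7) + 35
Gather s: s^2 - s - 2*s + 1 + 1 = s^2 - 3*s + 2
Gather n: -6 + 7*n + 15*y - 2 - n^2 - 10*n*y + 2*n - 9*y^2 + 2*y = -n^2 + n*(9 - 10*y) - 9*y^2 + 17*y - 8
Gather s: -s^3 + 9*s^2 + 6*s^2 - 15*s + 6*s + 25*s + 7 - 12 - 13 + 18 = -s^3 + 15*s^2 + 16*s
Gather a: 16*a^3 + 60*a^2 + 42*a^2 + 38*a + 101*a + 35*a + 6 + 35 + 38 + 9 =16*a^3 + 102*a^2 + 174*a + 88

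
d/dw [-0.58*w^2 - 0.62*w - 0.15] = -1.16*w - 0.62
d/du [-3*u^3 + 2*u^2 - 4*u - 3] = -9*u^2 + 4*u - 4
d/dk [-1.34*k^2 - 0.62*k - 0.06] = -2.68*k - 0.62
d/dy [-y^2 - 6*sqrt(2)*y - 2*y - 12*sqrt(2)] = -2*y - 6*sqrt(2) - 2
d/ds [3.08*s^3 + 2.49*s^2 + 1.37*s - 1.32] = 9.24*s^2 + 4.98*s + 1.37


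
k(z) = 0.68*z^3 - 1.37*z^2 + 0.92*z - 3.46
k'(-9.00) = 190.82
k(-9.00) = -618.43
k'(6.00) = 57.92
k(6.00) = 99.62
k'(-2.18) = 16.59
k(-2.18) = -19.02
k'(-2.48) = 20.26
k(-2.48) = -24.54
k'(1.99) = 3.55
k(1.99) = -1.70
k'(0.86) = 0.07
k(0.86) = -3.25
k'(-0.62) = 3.40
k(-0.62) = -4.72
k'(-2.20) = 16.82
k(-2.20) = -19.36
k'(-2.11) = 15.78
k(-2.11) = -17.89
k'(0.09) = 0.69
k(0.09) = -3.39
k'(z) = 2.04*z^2 - 2.74*z + 0.92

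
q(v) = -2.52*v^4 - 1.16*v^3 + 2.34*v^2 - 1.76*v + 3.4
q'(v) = -10.08*v^3 - 3.48*v^2 + 4.68*v - 1.76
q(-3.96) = -500.60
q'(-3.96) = 551.09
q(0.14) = 3.20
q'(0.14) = -1.20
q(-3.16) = -182.34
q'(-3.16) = 266.77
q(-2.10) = -20.85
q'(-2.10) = 66.42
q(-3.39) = -251.36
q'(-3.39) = 335.08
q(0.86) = 1.50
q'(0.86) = -6.72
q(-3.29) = -219.42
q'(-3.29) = 304.14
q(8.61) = -14427.52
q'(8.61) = -6653.28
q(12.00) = -53939.96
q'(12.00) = -17864.96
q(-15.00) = -123103.70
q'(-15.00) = 33165.04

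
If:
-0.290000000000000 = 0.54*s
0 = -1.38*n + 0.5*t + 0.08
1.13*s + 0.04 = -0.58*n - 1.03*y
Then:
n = 0.977330779054917 - 1.77586206896552*y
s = -0.54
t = 2.53743295019157 - 4.90137931034483*y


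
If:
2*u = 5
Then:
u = 5/2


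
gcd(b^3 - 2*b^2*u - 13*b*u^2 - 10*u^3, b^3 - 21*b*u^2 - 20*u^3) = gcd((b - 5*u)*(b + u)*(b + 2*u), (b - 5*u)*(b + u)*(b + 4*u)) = -b^2 + 4*b*u + 5*u^2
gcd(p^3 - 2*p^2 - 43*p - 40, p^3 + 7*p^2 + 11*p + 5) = p^2 + 6*p + 5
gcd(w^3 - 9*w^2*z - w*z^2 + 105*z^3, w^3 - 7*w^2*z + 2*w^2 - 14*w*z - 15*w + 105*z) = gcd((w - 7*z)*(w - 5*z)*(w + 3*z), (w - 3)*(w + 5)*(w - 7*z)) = -w + 7*z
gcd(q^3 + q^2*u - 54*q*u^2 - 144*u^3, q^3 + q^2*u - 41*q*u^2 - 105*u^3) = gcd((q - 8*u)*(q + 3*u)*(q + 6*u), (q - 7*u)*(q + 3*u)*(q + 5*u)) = q + 3*u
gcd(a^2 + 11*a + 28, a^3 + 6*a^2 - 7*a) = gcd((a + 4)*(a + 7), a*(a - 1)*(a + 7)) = a + 7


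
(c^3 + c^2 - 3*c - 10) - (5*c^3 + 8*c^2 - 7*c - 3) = -4*c^3 - 7*c^2 + 4*c - 7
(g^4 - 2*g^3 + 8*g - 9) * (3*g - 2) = 3*g^5 - 8*g^4 + 4*g^3 + 24*g^2 - 43*g + 18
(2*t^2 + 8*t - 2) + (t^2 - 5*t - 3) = 3*t^2 + 3*t - 5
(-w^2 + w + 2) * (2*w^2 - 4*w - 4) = -2*w^4 + 6*w^3 + 4*w^2 - 12*w - 8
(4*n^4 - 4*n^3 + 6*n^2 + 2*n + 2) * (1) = 4*n^4 - 4*n^3 + 6*n^2 + 2*n + 2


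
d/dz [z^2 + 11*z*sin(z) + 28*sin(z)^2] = 11*z*cos(z) + 2*z + 11*sin(z) + 28*sin(2*z)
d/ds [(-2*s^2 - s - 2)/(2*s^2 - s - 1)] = (4*s^2 + 12*s - 1)/(4*s^4 - 4*s^3 - 3*s^2 + 2*s + 1)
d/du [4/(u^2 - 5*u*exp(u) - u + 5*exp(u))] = 4*(5*u*exp(u) - 2*u + 1)/(u^2 - 5*u*exp(u) - u + 5*exp(u))^2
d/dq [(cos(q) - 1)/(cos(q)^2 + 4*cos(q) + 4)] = (cos(q) - 4)*sin(q)/(cos(q) + 2)^3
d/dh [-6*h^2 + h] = 1 - 12*h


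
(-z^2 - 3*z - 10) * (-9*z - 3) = 9*z^3 + 30*z^2 + 99*z + 30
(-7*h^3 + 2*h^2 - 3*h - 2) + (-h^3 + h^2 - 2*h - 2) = -8*h^3 + 3*h^2 - 5*h - 4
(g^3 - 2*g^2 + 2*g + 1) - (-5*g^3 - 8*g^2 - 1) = 6*g^3 + 6*g^2 + 2*g + 2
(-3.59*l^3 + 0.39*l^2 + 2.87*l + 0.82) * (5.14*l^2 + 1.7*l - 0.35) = -18.4526*l^5 - 4.0984*l^4 + 16.6713*l^3 + 8.9573*l^2 + 0.3895*l - 0.287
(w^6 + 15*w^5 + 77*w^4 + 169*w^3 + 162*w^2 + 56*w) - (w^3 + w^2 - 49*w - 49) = w^6 + 15*w^5 + 77*w^4 + 168*w^3 + 161*w^2 + 105*w + 49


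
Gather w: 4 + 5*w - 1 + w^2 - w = w^2 + 4*w + 3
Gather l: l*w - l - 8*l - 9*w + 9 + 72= l*(w - 9) - 9*w + 81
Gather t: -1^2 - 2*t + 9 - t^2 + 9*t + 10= -t^2 + 7*t + 18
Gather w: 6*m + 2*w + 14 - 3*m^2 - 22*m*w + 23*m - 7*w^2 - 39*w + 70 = -3*m^2 + 29*m - 7*w^2 + w*(-22*m - 37) + 84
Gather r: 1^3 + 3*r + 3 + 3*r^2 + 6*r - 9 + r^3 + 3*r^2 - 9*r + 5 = r^3 + 6*r^2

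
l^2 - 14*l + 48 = (l - 8)*(l - 6)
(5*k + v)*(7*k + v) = 35*k^2 + 12*k*v + v^2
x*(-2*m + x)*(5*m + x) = -10*m^2*x + 3*m*x^2 + x^3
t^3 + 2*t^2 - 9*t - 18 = (t - 3)*(t + 2)*(t + 3)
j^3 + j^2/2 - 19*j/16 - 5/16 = (j - 1)*(j + 1/4)*(j + 5/4)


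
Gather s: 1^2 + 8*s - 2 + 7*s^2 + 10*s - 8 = 7*s^2 + 18*s - 9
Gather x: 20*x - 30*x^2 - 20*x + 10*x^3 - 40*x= 10*x^3 - 30*x^2 - 40*x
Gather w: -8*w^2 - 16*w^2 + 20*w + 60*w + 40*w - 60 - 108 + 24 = -24*w^2 + 120*w - 144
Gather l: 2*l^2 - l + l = 2*l^2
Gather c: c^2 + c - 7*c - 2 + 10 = c^2 - 6*c + 8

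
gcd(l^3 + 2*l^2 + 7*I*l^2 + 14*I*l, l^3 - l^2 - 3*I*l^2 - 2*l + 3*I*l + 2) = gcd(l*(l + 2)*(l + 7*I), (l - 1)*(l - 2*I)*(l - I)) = 1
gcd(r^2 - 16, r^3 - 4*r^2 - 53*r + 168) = 1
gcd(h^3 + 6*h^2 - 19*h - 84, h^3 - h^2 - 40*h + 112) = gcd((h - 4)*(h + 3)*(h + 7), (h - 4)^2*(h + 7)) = h^2 + 3*h - 28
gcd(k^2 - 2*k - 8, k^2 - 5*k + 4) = k - 4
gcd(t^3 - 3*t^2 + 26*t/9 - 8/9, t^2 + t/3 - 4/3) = t - 1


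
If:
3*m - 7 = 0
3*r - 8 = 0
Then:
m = 7/3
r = 8/3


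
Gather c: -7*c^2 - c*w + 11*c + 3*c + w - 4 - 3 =-7*c^2 + c*(14 - w) + w - 7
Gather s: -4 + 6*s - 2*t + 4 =6*s - 2*t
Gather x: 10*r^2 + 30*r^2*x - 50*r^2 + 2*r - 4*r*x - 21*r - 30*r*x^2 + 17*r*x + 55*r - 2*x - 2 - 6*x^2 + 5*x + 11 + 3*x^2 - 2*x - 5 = -40*r^2 + 36*r + x^2*(-30*r - 3) + x*(30*r^2 + 13*r + 1) + 4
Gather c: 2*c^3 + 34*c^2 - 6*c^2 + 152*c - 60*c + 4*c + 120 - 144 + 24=2*c^3 + 28*c^2 + 96*c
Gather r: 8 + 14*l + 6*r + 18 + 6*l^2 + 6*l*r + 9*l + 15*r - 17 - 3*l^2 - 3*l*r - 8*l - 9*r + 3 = 3*l^2 + 15*l + r*(3*l + 12) + 12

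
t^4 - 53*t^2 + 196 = (t - 7)*(t - 2)*(t + 2)*(t + 7)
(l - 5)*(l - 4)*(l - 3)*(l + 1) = l^4 - 11*l^3 + 35*l^2 - 13*l - 60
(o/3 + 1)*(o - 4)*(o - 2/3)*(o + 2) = o^4/3 + o^3/9 - 44*o^2/9 - 44*o/9 + 16/3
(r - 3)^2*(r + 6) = r^3 - 27*r + 54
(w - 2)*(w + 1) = w^2 - w - 2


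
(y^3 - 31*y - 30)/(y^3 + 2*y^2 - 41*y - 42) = (y + 5)/(y + 7)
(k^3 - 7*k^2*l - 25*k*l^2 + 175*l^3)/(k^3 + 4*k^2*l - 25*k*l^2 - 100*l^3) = (k - 7*l)/(k + 4*l)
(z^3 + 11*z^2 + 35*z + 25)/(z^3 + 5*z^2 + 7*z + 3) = (z^2 + 10*z + 25)/(z^2 + 4*z + 3)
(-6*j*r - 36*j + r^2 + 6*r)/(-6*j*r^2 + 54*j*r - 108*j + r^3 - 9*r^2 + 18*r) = (r + 6)/(r^2 - 9*r + 18)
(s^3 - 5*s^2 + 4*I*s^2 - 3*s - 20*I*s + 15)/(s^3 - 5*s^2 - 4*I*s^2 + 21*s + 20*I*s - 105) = (s + I)/(s - 7*I)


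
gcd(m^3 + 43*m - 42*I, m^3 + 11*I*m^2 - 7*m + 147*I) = m + 7*I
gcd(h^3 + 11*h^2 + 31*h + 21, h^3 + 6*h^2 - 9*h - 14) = h^2 + 8*h + 7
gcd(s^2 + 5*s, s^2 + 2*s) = s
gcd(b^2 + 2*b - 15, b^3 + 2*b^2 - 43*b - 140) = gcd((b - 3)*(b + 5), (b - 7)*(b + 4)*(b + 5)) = b + 5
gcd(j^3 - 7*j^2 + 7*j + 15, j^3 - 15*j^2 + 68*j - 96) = j - 3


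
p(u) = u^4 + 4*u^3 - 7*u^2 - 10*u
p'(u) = 4*u^3 + 12*u^2 - 14*u - 10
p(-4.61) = -42.90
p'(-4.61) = -82.32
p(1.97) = -1.22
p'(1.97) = 39.57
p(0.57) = -7.13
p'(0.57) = -13.34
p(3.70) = 257.20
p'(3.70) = 305.09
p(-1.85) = -19.07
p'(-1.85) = 31.64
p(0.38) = -4.57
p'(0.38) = -13.37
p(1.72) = -8.80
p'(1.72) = 21.77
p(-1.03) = -0.37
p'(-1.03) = 12.78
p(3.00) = 96.00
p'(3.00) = 164.00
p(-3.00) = -60.00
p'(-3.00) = 32.00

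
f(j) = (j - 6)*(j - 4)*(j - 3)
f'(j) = (j - 6)*(j - 4) + (j - 6)*(j - 3) + (j - 4)*(j - 3)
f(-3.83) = -525.70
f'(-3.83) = 197.59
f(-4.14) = -589.33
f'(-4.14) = 213.06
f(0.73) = -39.12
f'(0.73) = 36.62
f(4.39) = -0.87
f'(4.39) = -2.32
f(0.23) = -60.26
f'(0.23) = 48.18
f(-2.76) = -341.09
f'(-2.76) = 148.61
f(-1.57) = -192.69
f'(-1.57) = 102.21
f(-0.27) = -87.55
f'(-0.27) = 61.24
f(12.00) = 432.00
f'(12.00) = 174.00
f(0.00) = -72.00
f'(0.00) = 54.00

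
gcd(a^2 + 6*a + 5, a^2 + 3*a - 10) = a + 5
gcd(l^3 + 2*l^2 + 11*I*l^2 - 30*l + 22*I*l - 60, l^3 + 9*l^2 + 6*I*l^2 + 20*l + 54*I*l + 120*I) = l + 6*I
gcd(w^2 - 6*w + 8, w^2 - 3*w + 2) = w - 2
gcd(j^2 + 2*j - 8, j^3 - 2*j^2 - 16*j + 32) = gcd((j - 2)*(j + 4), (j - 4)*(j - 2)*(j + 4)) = j^2 + 2*j - 8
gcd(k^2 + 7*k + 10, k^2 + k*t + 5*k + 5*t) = k + 5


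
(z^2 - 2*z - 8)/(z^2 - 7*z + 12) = (z + 2)/(z - 3)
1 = 1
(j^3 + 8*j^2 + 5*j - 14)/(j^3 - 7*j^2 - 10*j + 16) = (j + 7)/(j - 8)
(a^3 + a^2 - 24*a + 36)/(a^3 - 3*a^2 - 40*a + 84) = (a - 3)/(a - 7)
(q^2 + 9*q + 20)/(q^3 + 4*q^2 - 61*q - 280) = (q + 4)/(q^2 - q - 56)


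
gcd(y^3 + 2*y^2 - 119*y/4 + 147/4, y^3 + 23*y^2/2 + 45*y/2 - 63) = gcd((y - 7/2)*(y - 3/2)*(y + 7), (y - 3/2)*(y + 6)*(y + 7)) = y^2 + 11*y/2 - 21/2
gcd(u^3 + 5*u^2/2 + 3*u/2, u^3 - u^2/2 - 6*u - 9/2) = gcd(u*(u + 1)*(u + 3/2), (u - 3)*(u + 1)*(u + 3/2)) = u^2 + 5*u/2 + 3/2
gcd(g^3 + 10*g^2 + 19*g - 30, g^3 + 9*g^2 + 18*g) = g + 6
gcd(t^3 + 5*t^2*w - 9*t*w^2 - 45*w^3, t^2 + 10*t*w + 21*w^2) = t + 3*w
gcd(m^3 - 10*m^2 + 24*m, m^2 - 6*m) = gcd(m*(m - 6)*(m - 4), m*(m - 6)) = m^2 - 6*m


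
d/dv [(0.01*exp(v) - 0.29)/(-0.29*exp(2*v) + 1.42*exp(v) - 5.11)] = (0.0029*exp(2*v) - 0.1682*exp(v) + 0.3607)*exp(v)/(0.0841*exp(4*v) - 0.8236*exp(3*v) + 4.9802*exp(2*v) - 14.5124*exp(v) + 26.1121)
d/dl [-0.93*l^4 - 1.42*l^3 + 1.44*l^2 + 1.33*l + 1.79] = -3.72*l^3 - 4.26*l^2 + 2.88*l + 1.33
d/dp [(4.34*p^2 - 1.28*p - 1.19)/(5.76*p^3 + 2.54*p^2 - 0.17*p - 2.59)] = (-24.9984*p^4 + 14.7456*p^3 + 23.0766*p^2 - 16.436*p + 3.1129)/(33.1776*p^6 + 29.2608*p^5 + 4.4932*p^4 - 30.7004*p^3 - 13.1283*p^2 + 0.8806*p + 6.7081)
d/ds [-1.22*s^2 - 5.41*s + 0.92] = -2.44*s - 5.41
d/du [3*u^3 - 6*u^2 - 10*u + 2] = 9*u^2 - 12*u - 10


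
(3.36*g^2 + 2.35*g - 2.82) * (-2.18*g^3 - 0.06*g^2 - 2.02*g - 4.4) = -7.3248*g^5 - 5.3246*g^4 - 0.7806*g^3 - 19.3618*g^2 - 4.6436*g + 12.408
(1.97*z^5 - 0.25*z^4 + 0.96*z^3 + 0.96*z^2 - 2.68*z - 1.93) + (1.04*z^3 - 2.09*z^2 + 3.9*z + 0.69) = 1.97*z^5 - 0.25*z^4 + 2.0*z^3 - 1.13*z^2 + 1.22*z - 1.24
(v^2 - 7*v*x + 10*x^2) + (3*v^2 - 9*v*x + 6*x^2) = 4*v^2 - 16*v*x + 16*x^2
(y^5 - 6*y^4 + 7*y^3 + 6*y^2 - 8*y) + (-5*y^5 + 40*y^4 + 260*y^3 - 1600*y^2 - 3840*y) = -4*y^5 + 34*y^4 + 267*y^3 - 1594*y^2 - 3848*y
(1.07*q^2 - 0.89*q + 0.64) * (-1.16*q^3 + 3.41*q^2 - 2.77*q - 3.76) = -1.2412*q^5 + 4.6811*q^4 - 6.7412*q^3 + 0.6245*q^2 + 1.5736*q - 2.4064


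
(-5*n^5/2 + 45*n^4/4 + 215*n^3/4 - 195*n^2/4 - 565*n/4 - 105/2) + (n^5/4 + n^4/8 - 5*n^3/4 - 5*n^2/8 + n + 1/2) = -9*n^5/4 + 91*n^4/8 + 105*n^3/2 - 395*n^2/8 - 561*n/4 - 52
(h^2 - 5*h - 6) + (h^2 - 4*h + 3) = 2*h^2 - 9*h - 3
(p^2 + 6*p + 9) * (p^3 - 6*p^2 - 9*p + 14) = p^5 - 36*p^3 - 94*p^2 + 3*p + 126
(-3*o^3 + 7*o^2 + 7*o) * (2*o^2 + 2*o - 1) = -6*o^5 + 8*o^4 + 31*o^3 + 7*o^2 - 7*o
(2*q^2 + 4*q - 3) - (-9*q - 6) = 2*q^2 + 13*q + 3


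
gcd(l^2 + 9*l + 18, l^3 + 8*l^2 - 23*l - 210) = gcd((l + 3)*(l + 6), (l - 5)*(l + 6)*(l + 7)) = l + 6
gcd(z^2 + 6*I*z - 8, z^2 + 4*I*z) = z + 4*I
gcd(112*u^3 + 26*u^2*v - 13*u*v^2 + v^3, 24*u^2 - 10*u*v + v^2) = 1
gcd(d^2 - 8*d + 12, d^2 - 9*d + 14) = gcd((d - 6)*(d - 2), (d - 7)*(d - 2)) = d - 2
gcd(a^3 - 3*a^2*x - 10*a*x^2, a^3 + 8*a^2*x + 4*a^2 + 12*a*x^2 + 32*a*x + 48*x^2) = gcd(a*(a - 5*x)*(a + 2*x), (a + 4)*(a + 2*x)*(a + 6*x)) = a + 2*x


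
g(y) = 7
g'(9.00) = 0.00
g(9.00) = 7.00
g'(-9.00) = 0.00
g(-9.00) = 7.00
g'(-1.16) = 0.00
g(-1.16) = 7.00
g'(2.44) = 0.00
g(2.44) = 7.00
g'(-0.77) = 0.00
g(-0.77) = 7.00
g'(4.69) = 0.00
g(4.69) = 7.00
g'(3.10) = 0.00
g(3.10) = 7.00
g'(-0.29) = 0.00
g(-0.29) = 7.00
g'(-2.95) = 0.00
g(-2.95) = 7.00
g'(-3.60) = 0.00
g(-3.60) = 7.00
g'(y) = 0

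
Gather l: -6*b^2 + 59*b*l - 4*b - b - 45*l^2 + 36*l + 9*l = -6*b^2 - 5*b - 45*l^2 + l*(59*b + 45)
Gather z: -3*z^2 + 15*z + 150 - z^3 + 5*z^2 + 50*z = -z^3 + 2*z^2 + 65*z + 150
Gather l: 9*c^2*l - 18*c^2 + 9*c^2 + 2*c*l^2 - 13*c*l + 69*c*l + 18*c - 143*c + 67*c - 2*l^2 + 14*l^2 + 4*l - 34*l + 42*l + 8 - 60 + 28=-9*c^2 - 58*c + l^2*(2*c + 12) + l*(9*c^2 + 56*c + 12) - 24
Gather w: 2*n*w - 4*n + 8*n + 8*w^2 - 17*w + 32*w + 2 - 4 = 4*n + 8*w^2 + w*(2*n + 15) - 2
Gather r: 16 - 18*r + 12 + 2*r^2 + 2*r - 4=2*r^2 - 16*r + 24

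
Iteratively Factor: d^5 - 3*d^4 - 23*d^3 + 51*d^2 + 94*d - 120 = (d + 4)*(d^4 - 7*d^3 + 5*d^2 + 31*d - 30) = (d - 1)*(d + 4)*(d^3 - 6*d^2 - d + 30) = (d - 3)*(d - 1)*(d + 4)*(d^2 - 3*d - 10) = (d - 3)*(d - 1)*(d + 2)*(d + 4)*(d - 5)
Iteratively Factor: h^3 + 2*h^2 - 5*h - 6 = (h + 1)*(h^2 + h - 6) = (h - 2)*(h + 1)*(h + 3)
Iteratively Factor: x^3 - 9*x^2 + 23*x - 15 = (x - 1)*(x^2 - 8*x + 15) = (x - 3)*(x - 1)*(x - 5)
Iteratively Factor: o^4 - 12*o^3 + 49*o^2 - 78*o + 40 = (o - 4)*(o^3 - 8*o^2 + 17*o - 10) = (o - 4)*(o - 1)*(o^2 - 7*o + 10) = (o - 5)*(o - 4)*(o - 1)*(o - 2)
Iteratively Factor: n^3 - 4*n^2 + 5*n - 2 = (n - 1)*(n^2 - 3*n + 2) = (n - 2)*(n - 1)*(n - 1)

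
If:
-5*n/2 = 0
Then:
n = 0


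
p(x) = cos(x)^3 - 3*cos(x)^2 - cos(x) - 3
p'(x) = -3*sin(x)*cos(x)^2 + 6*sin(x)*cos(x) + sin(x)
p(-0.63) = -5.24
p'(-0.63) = -2.29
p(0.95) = -4.40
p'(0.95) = 2.83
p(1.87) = -2.99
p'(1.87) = -0.98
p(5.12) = -3.81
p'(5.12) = -2.67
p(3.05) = -5.97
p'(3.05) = -0.73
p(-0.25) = -5.88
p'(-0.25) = -0.99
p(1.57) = -3.00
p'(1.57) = 1.00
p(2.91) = -5.79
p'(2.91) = -1.76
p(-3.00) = -5.92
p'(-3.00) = 1.11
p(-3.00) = -5.92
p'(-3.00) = 1.11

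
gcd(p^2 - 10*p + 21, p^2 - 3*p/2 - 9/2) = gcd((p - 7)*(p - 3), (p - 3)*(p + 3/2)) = p - 3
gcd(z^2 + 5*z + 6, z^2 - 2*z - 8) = z + 2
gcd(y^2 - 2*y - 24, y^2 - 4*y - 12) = y - 6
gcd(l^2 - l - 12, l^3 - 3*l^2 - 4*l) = l - 4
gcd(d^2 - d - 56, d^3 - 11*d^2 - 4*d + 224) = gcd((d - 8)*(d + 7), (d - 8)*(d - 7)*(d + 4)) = d - 8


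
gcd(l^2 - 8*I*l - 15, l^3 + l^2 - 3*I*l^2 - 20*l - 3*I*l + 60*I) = l - 3*I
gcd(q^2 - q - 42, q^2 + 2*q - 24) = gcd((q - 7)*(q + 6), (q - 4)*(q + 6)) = q + 6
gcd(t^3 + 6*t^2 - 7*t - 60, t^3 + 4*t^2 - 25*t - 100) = t^2 + 9*t + 20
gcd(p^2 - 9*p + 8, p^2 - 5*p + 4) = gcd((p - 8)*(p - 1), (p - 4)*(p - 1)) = p - 1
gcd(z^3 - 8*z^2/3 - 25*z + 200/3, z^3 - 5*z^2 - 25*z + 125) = z^2 - 25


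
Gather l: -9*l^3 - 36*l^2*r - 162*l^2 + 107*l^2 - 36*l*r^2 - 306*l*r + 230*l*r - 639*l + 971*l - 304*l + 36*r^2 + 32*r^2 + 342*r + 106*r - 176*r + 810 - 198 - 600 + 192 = -9*l^3 + l^2*(-36*r - 55) + l*(-36*r^2 - 76*r + 28) + 68*r^2 + 272*r + 204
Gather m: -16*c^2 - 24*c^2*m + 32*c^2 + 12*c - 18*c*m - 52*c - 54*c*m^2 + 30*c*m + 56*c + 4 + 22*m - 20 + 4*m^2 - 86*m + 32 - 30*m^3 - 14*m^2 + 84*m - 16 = 16*c^2 + 16*c - 30*m^3 + m^2*(-54*c - 10) + m*(-24*c^2 + 12*c + 20)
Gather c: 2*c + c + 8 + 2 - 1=3*c + 9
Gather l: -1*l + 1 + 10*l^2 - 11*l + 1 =10*l^2 - 12*l + 2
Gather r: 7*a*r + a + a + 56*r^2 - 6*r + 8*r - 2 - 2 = 2*a + 56*r^2 + r*(7*a + 2) - 4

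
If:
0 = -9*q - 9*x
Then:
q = -x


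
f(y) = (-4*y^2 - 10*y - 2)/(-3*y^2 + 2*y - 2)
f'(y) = (-8*y - 10)/(-3*y^2 + 2*y - 2) + (6*y - 2)*(-4*y^2 - 10*y - 2)/(-3*y^2 + 2*y - 2)^2 = 2*(-19*y^2 + 2*y + 12)/(9*y^4 - 12*y^3 + 16*y^2 - 8*y + 4)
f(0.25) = 2.81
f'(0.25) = 7.95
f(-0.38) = -0.38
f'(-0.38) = 1.67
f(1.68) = 4.23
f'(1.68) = -1.52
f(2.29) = 3.49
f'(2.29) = -0.96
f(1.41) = 4.68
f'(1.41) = -1.73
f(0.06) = 1.38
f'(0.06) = 6.74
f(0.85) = 5.43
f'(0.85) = -0.01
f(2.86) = 3.04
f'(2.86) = -0.64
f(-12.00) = 1.00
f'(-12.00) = -0.03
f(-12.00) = 1.00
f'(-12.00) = -0.03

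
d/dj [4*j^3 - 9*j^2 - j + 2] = 12*j^2 - 18*j - 1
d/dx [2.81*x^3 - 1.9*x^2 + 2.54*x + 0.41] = 8.43*x^2 - 3.8*x + 2.54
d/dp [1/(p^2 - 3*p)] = (3 - 2*p)/(p^2*(p - 3)^2)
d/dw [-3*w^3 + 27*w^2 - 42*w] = -9*w^2 + 54*w - 42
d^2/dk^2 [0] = 0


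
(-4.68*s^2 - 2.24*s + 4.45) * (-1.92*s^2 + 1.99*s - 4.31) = 8.9856*s^4 - 5.0124*s^3 + 7.1692*s^2 + 18.5099*s - 19.1795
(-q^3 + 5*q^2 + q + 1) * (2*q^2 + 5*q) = -2*q^5 + 5*q^4 + 27*q^3 + 7*q^2 + 5*q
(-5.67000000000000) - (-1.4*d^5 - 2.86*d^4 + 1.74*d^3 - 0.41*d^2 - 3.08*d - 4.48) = 1.4*d^5 + 2.86*d^4 - 1.74*d^3 + 0.41*d^2 + 3.08*d - 1.19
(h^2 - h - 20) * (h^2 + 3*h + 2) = h^4 + 2*h^3 - 21*h^2 - 62*h - 40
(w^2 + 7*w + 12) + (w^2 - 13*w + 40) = 2*w^2 - 6*w + 52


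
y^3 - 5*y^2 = y^2*(y - 5)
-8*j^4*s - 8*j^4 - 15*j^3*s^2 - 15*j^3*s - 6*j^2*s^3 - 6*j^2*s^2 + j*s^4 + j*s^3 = (-8*j + s)*(j + s)^2*(j*s + j)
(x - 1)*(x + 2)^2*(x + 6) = x^4 + 9*x^3 + 18*x^2 - 4*x - 24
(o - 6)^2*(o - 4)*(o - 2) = o^4 - 18*o^3 + 116*o^2 - 312*o + 288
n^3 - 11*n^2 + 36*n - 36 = (n - 6)*(n - 3)*(n - 2)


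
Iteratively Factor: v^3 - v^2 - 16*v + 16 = (v + 4)*(v^2 - 5*v + 4) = (v - 1)*(v + 4)*(v - 4)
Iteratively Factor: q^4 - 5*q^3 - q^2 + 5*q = (q - 5)*(q^3 - q) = (q - 5)*(q - 1)*(q^2 + q) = q*(q - 5)*(q - 1)*(q + 1)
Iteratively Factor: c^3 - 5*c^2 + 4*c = (c - 4)*(c^2 - c) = (c - 4)*(c - 1)*(c)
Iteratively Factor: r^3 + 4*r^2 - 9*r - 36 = (r + 4)*(r^2 - 9) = (r + 3)*(r + 4)*(r - 3)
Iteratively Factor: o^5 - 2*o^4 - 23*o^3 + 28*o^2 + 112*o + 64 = (o + 4)*(o^4 - 6*o^3 + o^2 + 24*o + 16) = (o - 4)*(o + 4)*(o^3 - 2*o^2 - 7*o - 4) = (o - 4)^2*(o + 4)*(o^2 + 2*o + 1) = (o - 4)^2*(o + 1)*(o + 4)*(o + 1)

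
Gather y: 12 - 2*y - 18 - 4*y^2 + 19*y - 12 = -4*y^2 + 17*y - 18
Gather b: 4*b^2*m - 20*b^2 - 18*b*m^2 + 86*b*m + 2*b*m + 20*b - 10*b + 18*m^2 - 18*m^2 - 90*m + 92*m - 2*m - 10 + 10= b^2*(4*m - 20) + b*(-18*m^2 + 88*m + 10)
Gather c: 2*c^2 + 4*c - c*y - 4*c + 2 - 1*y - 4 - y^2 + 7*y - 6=2*c^2 - c*y - y^2 + 6*y - 8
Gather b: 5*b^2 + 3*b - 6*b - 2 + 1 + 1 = 5*b^2 - 3*b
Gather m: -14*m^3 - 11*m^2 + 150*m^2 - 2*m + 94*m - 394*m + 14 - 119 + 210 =-14*m^3 + 139*m^2 - 302*m + 105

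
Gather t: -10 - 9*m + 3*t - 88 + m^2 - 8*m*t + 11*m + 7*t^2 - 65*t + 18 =m^2 + 2*m + 7*t^2 + t*(-8*m - 62) - 80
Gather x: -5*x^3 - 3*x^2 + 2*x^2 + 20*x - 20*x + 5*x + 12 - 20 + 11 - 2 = -5*x^3 - x^2 + 5*x + 1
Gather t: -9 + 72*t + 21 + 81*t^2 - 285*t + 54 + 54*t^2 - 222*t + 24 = 135*t^2 - 435*t + 90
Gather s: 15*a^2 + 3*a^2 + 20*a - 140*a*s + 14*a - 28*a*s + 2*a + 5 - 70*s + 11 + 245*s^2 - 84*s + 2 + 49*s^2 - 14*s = 18*a^2 + 36*a + 294*s^2 + s*(-168*a - 168) + 18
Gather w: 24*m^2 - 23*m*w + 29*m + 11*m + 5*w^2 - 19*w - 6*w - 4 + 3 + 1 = 24*m^2 + 40*m + 5*w^2 + w*(-23*m - 25)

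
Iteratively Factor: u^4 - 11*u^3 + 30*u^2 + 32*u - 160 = (u + 2)*(u^3 - 13*u^2 + 56*u - 80) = (u - 4)*(u + 2)*(u^2 - 9*u + 20) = (u - 4)^2*(u + 2)*(u - 5)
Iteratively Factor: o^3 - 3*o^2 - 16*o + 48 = (o + 4)*(o^2 - 7*o + 12) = (o - 3)*(o + 4)*(o - 4)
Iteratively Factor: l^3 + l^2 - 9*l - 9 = (l + 1)*(l^2 - 9) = (l - 3)*(l + 1)*(l + 3)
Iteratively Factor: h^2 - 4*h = (h - 4)*(h)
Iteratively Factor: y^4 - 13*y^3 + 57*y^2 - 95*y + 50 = (y - 5)*(y^3 - 8*y^2 + 17*y - 10) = (y - 5)^2*(y^2 - 3*y + 2) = (y - 5)^2*(y - 1)*(y - 2)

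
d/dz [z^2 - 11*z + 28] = 2*z - 11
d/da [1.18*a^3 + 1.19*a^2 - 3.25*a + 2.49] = 3.54*a^2 + 2.38*a - 3.25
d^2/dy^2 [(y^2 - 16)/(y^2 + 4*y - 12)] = 8*(-y^3 - 3*y^2 - 48*y - 76)/(y^6 + 12*y^5 + 12*y^4 - 224*y^3 - 144*y^2 + 1728*y - 1728)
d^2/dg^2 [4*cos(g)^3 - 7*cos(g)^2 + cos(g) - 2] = -4*cos(g) + 14*cos(2*g) - 9*cos(3*g)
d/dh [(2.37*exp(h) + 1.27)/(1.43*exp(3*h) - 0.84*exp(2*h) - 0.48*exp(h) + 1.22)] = (-6.7782*exp(3*h) - 3.4575*exp(2*h) + 2.1336*exp(h) + 3.501)*exp(h)/(2.0449*exp(6*h) - 2.4024*exp(5*h) - 0.6672*exp(4*h) + 4.2956*exp(3*h) - 1.8192*exp(2*h) - 1.1712*exp(h) + 1.4884)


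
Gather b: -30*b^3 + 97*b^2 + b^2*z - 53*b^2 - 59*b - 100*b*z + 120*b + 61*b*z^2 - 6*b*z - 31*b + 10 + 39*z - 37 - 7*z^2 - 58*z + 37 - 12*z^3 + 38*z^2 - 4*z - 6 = -30*b^3 + b^2*(z + 44) + b*(61*z^2 - 106*z + 30) - 12*z^3 + 31*z^2 - 23*z + 4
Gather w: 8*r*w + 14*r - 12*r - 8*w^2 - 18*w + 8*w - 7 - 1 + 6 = 2*r - 8*w^2 + w*(8*r - 10) - 2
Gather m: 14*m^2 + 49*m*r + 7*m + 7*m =14*m^2 + m*(49*r + 14)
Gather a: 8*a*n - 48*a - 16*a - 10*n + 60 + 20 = a*(8*n - 64) - 10*n + 80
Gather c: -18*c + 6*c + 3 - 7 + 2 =-12*c - 2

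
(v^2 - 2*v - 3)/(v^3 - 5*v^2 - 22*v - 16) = (v - 3)/(v^2 - 6*v - 16)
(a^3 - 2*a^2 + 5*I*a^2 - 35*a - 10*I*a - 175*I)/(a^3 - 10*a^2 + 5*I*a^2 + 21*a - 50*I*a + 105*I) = (a + 5)/(a - 3)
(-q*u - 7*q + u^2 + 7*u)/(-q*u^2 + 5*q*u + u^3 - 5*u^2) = (u + 7)/(u*(u - 5))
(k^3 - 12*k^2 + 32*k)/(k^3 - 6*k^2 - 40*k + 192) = k/(k + 6)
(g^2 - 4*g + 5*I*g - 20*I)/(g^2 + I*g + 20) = (g - 4)/(g - 4*I)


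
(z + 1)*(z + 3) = z^2 + 4*z + 3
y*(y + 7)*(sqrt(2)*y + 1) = sqrt(2)*y^3 + y^2 + 7*sqrt(2)*y^2 + 7*y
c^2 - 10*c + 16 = (c - 8)*(c - 2)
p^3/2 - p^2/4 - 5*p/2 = p*(p/2 + 1)*(p - 5/2)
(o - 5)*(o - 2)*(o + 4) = o^3 - 3*o^2 - 18*o + 40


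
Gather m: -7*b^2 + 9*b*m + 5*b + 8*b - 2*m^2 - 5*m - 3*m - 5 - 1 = -7*b^2 + 13*b - 2*m^2 + m*(9*b - 8) - 6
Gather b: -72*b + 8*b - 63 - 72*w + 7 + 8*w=-64*b - 64*w - 56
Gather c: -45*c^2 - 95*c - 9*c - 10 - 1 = -45*c^2 - 104*c - 11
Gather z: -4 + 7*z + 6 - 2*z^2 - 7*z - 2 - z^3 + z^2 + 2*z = -z^3 - z^2 + 2*z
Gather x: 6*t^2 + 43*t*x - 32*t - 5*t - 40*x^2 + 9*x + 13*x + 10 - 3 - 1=6*t^2 - 37*t - 40*x^2 + x*(43*t + 22) + 6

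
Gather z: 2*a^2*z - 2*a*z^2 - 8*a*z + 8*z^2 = z^2*(8 - 2*a) + z*(2*a^2 - 8*a)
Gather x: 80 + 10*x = 10*x + 80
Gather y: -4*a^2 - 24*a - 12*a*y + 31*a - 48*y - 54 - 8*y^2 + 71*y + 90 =-4*a^2 + 7*a - 8*y^2 + y*(23 - 12*a) + 36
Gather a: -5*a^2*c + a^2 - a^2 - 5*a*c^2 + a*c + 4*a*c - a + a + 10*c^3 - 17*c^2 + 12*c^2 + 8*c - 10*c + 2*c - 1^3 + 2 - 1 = -5*a^2*c + a*(-5*c^2 + 5*c) + 10*c^3 - 5*c^2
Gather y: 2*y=2*y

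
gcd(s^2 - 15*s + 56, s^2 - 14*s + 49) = s - 7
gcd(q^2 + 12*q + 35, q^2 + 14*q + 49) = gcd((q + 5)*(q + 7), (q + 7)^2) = q + 7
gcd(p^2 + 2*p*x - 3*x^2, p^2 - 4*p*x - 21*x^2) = p + 3*x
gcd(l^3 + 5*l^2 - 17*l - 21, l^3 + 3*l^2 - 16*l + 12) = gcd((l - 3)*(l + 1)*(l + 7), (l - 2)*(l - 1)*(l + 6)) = 1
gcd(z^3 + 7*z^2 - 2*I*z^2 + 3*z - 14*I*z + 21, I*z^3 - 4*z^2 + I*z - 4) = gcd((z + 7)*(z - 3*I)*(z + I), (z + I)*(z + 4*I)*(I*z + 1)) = z + I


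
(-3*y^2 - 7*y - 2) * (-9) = 27*y^2 + 63*y + 18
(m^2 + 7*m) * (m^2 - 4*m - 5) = m^4 + 3*m^3 - 33*m^2 - 35*m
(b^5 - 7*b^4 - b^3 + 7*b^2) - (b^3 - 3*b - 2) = b^5 - 7*b^4 - 2*b^3 + 7*b^2 + 3*b + 2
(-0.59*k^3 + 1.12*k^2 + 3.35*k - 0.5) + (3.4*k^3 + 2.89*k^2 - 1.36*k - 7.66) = 2.81*k^3 + 4.01*k^2 + 1.99*k - 8.16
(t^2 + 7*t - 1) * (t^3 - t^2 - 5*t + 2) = t^5 + 6*t^4 - 13*t^3 - 32*t^2 + 19*t - 2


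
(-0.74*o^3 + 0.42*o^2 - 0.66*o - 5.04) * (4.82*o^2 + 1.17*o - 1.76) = -3.5668*o^5 + 1.1586*o^4 - 1.3874*o^3 - 25.8042*o^2 - 4.7352*o + 8.8704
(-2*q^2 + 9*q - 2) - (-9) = -2*q^2 + 9*q + 7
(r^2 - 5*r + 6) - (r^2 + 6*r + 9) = -11*r - 3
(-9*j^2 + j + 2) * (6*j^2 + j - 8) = -54*j^4 - 3*j^3 + 85*j^2 - 6*j - 16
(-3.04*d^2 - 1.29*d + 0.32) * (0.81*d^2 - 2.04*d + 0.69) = -2.4624*d^4 + 5.1567*d^3 + 0.7932*d^2 - 1.5429*d + 0.2208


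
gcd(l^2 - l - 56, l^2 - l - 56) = l^2 - l - 56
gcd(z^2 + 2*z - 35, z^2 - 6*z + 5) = z - 5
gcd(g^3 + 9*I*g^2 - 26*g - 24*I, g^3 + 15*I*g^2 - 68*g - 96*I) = g^2 + 7*I*g - 12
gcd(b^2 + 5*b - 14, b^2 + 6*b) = 1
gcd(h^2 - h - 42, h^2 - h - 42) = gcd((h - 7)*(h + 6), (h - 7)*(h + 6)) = h^2 - h - 42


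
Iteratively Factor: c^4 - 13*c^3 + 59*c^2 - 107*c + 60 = (c - 3)*(c^3 - 10*c^2 + 29*c - 20) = (c - 5)*(c - 3)*(c^2 - 5*c + 4) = (c - 5)*(c - 4)*(c - 3)*(c - 1)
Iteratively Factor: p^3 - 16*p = (p)*(p^2 - 16) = p*(p + 4)*(p - 4)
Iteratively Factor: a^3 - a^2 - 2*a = (a + 1)*(a^2 - 2*a) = a*(a + 1)*(a - 2)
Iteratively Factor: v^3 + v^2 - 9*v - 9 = (v - 3)*(v^2 + 4*v + 3) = (v - 3)*(v + 1)*(v + 3)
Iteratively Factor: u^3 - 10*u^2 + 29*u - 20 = (u - 5)*(u^2 - 5*u + 4) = (u - 5)*(u - 4)*(u - 1)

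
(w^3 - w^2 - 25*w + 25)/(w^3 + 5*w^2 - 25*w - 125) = (w - 1)/(w + 5)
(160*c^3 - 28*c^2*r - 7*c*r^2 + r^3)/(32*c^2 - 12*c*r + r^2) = 5*c + r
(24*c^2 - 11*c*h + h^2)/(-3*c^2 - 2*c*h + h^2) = (-8*c + h)/(c + h)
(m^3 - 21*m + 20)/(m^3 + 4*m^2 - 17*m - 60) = (m - 1)/(m + 3)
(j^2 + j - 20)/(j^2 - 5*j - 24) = (-j^2 - j + 20)/(-j^2 + 5*j + 24)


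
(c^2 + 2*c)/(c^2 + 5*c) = (c + 2)/(c + 5)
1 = 1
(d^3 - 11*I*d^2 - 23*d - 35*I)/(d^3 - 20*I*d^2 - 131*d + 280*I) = (d + I)/(d - 8*I)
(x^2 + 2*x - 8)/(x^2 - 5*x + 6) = (x + 4)/(x - 3)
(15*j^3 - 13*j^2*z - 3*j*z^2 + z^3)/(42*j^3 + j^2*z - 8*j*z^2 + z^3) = (15*j^3 - 13*j^2*z - 3*j*z^2 + z^3)/(42*j^3 + j^2*z - 8*j*z^2 + z^3)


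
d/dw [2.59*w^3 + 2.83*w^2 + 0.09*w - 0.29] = 7.77*w^2 + 5.66*w + 0.09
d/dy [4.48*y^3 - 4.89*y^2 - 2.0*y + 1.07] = 13.44*y^2 - 9.78*y - 2.0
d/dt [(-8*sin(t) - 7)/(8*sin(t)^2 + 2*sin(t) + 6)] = (32*sin(t)^2 + 56*sin(t) - 17)*cos(t)/(2*(4*sin(t)^2 + sin(t) + 3)^2)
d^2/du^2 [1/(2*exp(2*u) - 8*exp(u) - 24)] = 2*((1 - exp(u))*(-exp(2*u) + 4*exp(u) + 12) - 2*(exp(u) - 2)^2*exp(u))*exp(u)/(-exp(2*u) + 4*exp(u) + 12)^3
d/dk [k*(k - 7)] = 2*k - 7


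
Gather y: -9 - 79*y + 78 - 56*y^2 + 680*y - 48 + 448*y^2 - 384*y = 392*y^2 + 217*y + 21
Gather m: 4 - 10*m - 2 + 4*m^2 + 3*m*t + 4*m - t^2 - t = 4*m^2 + m*(3*t - 6) - t^2 - t + 2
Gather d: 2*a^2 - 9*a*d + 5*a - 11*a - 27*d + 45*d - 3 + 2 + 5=2*a^2 - 6*a + d*(18 - 9*a) + 4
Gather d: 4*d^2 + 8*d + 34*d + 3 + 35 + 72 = 4*d^2 + 42*d + 110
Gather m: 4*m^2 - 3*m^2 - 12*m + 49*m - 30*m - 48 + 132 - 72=m^2 + 7*m + 12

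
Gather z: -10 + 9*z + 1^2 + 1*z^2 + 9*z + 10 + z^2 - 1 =2*z^2 + 18*z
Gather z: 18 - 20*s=18 - 20*s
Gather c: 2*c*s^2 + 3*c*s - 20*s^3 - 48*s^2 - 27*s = c*(2*s^2 + 3*s) - 20*s^3 - 48*s^2 - 27*s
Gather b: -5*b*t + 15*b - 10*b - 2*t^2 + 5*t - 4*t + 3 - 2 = b*(5 - 5*t) - 2*t^2 + t + 1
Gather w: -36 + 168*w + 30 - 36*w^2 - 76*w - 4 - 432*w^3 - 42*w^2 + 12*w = -432*w^3 - 78*w^2 + 104*w - 10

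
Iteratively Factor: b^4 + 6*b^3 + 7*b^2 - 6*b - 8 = (b + 1)*(b^3 + 5*b^2 + 2*b - 8) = (b - 1)*(b + 1)*(b^2 + 6*b + 8) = (b - 1)*(b + 1)*(b + 2)*(b + 4)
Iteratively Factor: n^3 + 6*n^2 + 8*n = (n)*(n^2 + 6*n + 8) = n*(n + 2)*(n + 4)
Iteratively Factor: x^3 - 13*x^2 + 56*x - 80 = (x - 4)*(x^2 - 9*x + 20) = (x - 5)*(x - 4)*(x - 4)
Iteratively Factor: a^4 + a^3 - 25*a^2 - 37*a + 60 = (a - 1)*(a^3 + 2*a^2 - 23*a - 60) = (a - 1)*(a + 3)*(a^2 - a - 20) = (a - 1)*(a + 3)*(a + 4)*(a - 5)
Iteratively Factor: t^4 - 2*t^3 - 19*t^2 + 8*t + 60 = (t + 2)*(t^3 - 4*t^2 - 11*t + 30) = (t - 5)*(t + 2)*(t^2 + t - 6) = (t - 5)*(t - 2)*(t + 2)*(t + 3)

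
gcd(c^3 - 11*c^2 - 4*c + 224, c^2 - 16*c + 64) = c - 8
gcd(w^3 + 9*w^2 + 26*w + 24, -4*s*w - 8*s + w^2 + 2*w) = w + 2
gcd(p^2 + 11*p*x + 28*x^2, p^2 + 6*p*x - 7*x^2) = p + 7*x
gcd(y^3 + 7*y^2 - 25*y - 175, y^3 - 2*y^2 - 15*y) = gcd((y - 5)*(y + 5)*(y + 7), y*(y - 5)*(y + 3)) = y - 5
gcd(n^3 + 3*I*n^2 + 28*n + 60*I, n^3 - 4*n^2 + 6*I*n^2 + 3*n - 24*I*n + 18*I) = n + 6*I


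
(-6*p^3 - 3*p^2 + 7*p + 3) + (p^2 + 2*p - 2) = -6*p^3 - 2*p^2 + 9*p + 1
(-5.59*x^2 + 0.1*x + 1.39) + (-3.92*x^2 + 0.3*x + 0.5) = -9.51*x^2 + 0.4*x + 1.89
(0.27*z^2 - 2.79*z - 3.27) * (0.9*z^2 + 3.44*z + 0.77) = 0.243*z^4 - 1.5822*z^3 - 12.3327*z^2 - 13.3971*z - 2.5179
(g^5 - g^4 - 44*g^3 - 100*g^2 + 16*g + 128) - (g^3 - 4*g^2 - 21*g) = g^5 - g^4 - 45*g^3 - 96*g^2 + 37*g + 128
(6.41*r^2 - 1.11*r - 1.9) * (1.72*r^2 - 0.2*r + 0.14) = 11.0252*r^4 - 3.1912*r^3 - 2.1486*r^2 + 0.2246*r - 0.266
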